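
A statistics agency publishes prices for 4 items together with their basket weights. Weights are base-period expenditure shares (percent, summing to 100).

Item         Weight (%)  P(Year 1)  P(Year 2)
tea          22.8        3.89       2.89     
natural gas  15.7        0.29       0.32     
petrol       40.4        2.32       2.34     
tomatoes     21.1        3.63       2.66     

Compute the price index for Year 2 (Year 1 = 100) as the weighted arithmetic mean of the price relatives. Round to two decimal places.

tea: 22.8 × (2.89/3.89) = 22.8 × 0.742931 = 16.9388
natural gas: 15.7 × (0.32/0.29) = 15.7 × 1.103448 = 17.3241
petrol: 40.4 × (2.34/2.32) = 40.4 × 1.008621 = 40.7483
tomatoes: 21.1 × (2.66/3.63) = 21.1 × 0.732782 = 15.4617
Index = Σ wᵢ·(p₁ᵢ/p₀ᵢ) = 16.9388 + 17.3241 + 40.7483 + 15.4617 = 90.4729

90.47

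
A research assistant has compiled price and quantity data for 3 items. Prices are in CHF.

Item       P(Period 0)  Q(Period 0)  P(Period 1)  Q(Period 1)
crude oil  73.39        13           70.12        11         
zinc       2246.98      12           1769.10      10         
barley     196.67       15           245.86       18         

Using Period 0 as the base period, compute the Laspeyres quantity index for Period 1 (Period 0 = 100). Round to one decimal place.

86.9

Laspeyres quantity index uses base-period prices as weights.
ΣP(Period 0)·Q(Period 1) = 73.39×11 + 2246.98×10 + 196.67×18 = 807.29 + 22469.8 + 3540.06 = 26817.15
ΣP(Period 0)·Q(Period 0) = 73.39×13 + 2246.98×12 + 196.67×15 = 954.07 + 26963.76 + 2950.05 = 30867.88
Index = 26817.15 / 30867.88 × 100 = 86.8772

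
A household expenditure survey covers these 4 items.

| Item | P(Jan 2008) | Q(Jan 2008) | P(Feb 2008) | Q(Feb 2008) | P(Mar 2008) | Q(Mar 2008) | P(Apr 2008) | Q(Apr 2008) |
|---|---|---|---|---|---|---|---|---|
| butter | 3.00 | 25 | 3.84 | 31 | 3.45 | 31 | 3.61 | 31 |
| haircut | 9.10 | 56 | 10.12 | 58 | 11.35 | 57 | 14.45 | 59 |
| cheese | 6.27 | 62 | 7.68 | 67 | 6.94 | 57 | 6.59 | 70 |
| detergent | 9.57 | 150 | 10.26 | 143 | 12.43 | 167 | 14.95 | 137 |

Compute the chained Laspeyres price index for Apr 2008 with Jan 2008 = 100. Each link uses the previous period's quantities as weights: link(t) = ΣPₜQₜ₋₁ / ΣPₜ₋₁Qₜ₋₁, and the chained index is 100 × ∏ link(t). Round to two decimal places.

146.87

Link Jan 2008→Feb 2008:
ΣP(Feb 2008)Q(Jan 2008) = 3.84×25 + 10.12×56 + 7.68×62 + 10.26×150 = 96 + 566.72 + 476.16 + 1539 = 2677.88
ΣP(Jan 2008)Q(Jan 2008) = 3.00×25 + 9.10×56 + 6.27×62 + 9.57×150 = 75 + 509.6 + 388.74 + 1435.5 = 2408.84
link = 2677.88/2408.84 = 1.111689
Link Feb 2008→Mar 2008:
ΣP(Mar 2008)Q(Feb 2008) = 3.45×31 + 11.35×58 + 6.94×67 + 12.43×143 = 106.95 + 658.3 + 464.98 + 1777.49 = 3007.72
ΣP(Feb 2008)Q(Feb 2008) = 3.84×31 + 10.12×58 + 7.68×67 + 10.26×143 = 119.04 + 586.96 + 514.56 + 1467.18 = 2687.74
link = 3007.72/2687.74 = 1.119052
Link Mar 2008→Apr 2008:
ΣP(Apr 2008)Q(Mar 2008) = 3.61×31 + 14.45×57 + 6.59×57 + 14.95×167 = 111.91 + 823.65 + 375.63 + 2496.65 = 3807.84
ΣP(Mar 2008)Q(Mar 2008) = 3.45×31 + 11.35×57 + 6.94×57 + 12.43×167 = 106.95 + 646.95 + 395.58 + 2075.81 = 3225.29
link = 3807.84/3225.29 = 1.180619
Chained index = 100 × 1.111689 × 1.119052 × 1.180619 = 146.8734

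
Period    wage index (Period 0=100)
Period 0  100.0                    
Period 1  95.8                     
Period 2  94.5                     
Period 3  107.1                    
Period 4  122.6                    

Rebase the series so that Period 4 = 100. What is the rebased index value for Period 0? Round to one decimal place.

81.6

Rebased(Period 0) = 100.0 / 122.6 × 100 = 81.5661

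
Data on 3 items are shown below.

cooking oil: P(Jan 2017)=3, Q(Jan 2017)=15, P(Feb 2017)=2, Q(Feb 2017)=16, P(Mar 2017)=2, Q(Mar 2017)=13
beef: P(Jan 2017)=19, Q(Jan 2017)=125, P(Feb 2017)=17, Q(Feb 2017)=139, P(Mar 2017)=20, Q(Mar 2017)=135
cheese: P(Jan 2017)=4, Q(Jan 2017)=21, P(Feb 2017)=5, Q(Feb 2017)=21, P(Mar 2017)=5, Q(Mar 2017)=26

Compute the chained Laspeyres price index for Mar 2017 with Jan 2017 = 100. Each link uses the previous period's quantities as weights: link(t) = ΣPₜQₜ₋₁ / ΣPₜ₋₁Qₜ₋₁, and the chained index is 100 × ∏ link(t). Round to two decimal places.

105.31

Link Jan 2017→Feb 2017:
ΣP(Feb 2017)Q(Jan 2017) = 2×15 + 17×125 + 5×21 = 30 + 2125 + 105 = 2260
ΣP(Jan 2017)Q(Jan 2017) = 3×15 + 19×125 + 4×21 = 45 + 2375 + 84 = 2504
link = 2260/2504 = 0.902556
Link Feb 2017→Mar 2017:
ΣP(Mar 2017)Q(Feb 2017) = 2×16 + 20×139 + 5×21 = 32 + 2780 + 105 = 2917
ΣP(Feb 2017)Q(Feb 2017) = 2×16 + 17×139 + 5×21 = 32 + 2363 + 105 = 2500
link = 2917/2500 = 1.166800
Chained index = 100 × 0.902556 × 1.166800 = 105.3102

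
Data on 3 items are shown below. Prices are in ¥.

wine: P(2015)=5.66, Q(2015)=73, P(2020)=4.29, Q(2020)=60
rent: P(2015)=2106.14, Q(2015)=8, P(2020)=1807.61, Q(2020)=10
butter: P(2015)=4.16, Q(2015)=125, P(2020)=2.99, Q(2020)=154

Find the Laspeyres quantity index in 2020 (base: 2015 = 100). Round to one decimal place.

124.0

Laspeyres quantity index uses base-period prices as weights.
ΣP(2015)·Q(2020) = 5.66×60 + 2106.14×10 + 4.16×154 = 339.6 + 21061.4 + 640.64 = 22041.64
ΣP(2015)·Q(2015) = 5.66×73 + 2106.14×8 + 4.16×125 = 413.18 + 16849.12 + 520 = 17782.3
Index = 22041.64 / 17782.3 × 100 = 123.9527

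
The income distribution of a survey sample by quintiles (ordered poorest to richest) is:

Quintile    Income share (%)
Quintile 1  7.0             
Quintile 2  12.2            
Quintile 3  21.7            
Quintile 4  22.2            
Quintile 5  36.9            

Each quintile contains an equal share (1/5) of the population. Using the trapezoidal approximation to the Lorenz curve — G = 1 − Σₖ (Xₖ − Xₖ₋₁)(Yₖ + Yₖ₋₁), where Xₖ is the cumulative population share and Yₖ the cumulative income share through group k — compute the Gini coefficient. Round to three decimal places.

0.279

Cumulative income shares Yₖ: 0.0700, 0.1920, 0.4090, 0.6310, 1.0000
Σ (Xₖ−Xₖ₋₁)(Yₖ+Yₖ₋₁) = (1/5)(0.0700+0.0000) + (1/5)(0.1920+0.0700) + (1/5)(0.4090+0.1920) + (1/5)(0.6310+0.4090) + (1/5)(1.0000+0.6310)
  = 0.0140 + 0.0524 + 0.1202 + 0.2080 + 0.3262 = 0.7208
G = 1 − 0.7208 = 0.2792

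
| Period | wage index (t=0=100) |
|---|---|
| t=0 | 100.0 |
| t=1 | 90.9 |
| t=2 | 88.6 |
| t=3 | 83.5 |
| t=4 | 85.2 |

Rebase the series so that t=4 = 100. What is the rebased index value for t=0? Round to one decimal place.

117.4

Rebased(t=0) = 100.0 / 85.2 × 100 = 117.3709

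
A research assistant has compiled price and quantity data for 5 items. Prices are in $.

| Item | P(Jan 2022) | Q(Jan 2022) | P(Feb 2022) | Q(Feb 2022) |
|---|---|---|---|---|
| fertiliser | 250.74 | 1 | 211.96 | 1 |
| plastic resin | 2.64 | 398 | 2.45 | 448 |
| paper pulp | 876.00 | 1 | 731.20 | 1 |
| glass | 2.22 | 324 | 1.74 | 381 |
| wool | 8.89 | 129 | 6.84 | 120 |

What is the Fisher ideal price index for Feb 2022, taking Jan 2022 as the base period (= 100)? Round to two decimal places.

83.34

Laspeyres component (base-period weights):
ΣP(Feb 2022)Q(Jan 2022) = 211.96×1 + 2.45×398 + 731.20×1 + 1.74×324 + 6.84×129 = 211.96 + 975.1 + 731.2 + 563.76 + 882.36 = 3364.38
ΣP(Jan 2022)Q(Jan 2022) = 250.74×1 + 2.64×398 + 876.00×1 + 2.22×324 + 8.89×129 = 250.74 + 1050.72 + 876 + 719.28 + 1146.81 = 4043.55
L = 3364.38 / 4043.55 × 100 = 83.2036
Paasche component (current-period weights):
ΣP(Feb 2022)Q(Feb 2022) = 211.96×1 + 2.45×448 + 731.20×1 + 1.74×381 + 6.84×120 = 211.96 + 1097.6 + 731.2 + 662.94 + 820.8 = 3524.5
ΣP(Jan 2022)Q(Feb 2022) = 250.74×1 + 2.64×448 + 876.00×1 + 2.22×381 + 8.89×120 = 250.74 + 1182.72 + 876 + 845.82 + 1066.8 = 4222.08
P = 3524.5 / 4222.08 × 100 = 83.4778
Fisher = √(L × P) = √(83.2036 × 83.4778) = 83.3406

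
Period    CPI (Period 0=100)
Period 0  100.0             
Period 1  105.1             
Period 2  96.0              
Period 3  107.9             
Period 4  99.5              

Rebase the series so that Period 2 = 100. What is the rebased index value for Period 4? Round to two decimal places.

Rebased(Period 4) = 99.5 / 96.0 × 100 = 103.6458

103.65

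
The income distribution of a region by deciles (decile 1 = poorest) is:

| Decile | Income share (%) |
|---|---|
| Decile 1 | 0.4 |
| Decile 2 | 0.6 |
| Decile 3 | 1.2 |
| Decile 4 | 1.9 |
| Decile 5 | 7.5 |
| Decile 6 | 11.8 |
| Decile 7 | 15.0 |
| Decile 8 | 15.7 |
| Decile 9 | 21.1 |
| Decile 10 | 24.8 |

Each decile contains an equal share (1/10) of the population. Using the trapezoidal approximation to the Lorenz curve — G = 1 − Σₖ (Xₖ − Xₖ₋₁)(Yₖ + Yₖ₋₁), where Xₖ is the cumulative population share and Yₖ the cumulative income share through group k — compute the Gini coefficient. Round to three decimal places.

Cumulative income shares Yₖ: 0.0040, 0.0100, 0.0220, 0.0410, 0.1160, 0.2340, 0.3840, 0.5410, 0.7520, 1.0000
Σ (Xₖ−Xₖ₋₁)(Yₖ+Yₖ₋₁) = (1/10)(0.0040+0.0000) + (1/10)(0.0100+0.0040) + (1/10)(0.0220+0.0100) + (1/10)(0.0410+0.0220) + (1/10)(0.1160+0.0410) + (1/10)(0.2340+0.1160) + (1/10)(0.3840+0.2340) + (1/10)(0.5410+0.3840) + (1/10)(0.7520+0.5410) + (1/10)(1.0000+0.7520)
  = 0.0004 + 0.0014 + 0.0032 + 0.0063 + 0.0157 + 0.0350 + 0.0618 + 0.0925 + 0.1293 + 0.1752 = 0.5208
G = 1 − 0.5208 = 0.4792

0.479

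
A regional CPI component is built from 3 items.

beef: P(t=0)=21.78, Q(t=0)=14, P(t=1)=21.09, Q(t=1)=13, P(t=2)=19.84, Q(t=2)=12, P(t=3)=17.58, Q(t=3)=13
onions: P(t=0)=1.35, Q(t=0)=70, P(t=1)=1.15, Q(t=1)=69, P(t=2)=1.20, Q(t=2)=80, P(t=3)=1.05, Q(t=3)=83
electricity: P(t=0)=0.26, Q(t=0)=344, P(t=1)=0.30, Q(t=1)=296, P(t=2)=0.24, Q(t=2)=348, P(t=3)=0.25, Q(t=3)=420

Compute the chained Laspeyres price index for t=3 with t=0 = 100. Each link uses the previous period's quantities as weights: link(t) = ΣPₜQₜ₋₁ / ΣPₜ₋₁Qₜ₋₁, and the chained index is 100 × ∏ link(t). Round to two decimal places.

Link t=0→t=1:
ΣP(t=1)Q(t=0) = 21.09×14 + 1.15×70 + 0.30×344 = 295.26 + 80.5 + 103.2 = 478.96
ΣP(t=0)Q(t=0) = 21.78×14 + 1.35×70 + 0.26×344 = 304.92 + 94.5 + 89.44 = 488.86
link = 478.96/488.86 = 0.979749
Link t=1→t=2:
ΣP(t=2)Q(t=1) = 19.84×13 + 1.20×69 + 0.24×296 = 257.92 + 82.8 + 71.04 = 411.76
ΣP(t=1)Q(t=1) = 21.09×13 + 1.15×69 + 0.30×296 = 274.17 + 79.35 + 88.8 = 442.32
link = 411.76/442.32 = 0.930910
Link t=2→t=3:
ΣP(t=3)Q(t=2) = 17.58×12 + 1.05×80 + 0.25×348 = 210.96 + 84 + 87 = 381.96
ΣP(t=2)Q(t=2) = 19.84×12 + 1.20×80 + 0.24×348 = 238.08 + 96 + 83.52 = 417.6
link = 381.96/417.6 = 0.914655
Chained index = 100 × 0.979749 × 0.930910 × 0.914655 = 83.4218

83.42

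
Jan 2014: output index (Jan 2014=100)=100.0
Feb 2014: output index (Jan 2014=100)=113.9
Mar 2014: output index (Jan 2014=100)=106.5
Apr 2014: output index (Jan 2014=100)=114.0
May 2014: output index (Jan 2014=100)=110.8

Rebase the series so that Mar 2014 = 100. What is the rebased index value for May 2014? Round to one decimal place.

Rebased(May 2014) = 110.8 / 106.5 × 100 = 104.0376

104.0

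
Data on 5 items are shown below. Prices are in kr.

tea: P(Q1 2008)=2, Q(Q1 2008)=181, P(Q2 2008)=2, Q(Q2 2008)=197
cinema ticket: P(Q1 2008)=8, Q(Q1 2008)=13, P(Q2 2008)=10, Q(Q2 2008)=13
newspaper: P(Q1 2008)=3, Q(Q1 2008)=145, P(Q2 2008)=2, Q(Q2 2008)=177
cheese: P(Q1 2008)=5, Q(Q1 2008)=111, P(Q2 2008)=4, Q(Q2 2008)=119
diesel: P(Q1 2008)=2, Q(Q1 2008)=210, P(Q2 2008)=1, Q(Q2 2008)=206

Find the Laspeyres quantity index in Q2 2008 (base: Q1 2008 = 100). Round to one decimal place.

108.5

Laspeyres quantity index uses base-period prices as weights.
ΣP(Q1 2008)·Q(Q2 2008) = 2×197 + 8×13 + 3×177 + 5×119 + 2×206 = 394 + 104 + 531 + 595 + 412 = 2036
ΣP(Q1 2008)·Q(Q1 2008) = 2×181 + 8×13 + 3×145 + 5×111 + 2×210 = 362 + 104 + 435 + 555 + 420 = 1876
Index = 2036 / 1876 × 100 = 108.5288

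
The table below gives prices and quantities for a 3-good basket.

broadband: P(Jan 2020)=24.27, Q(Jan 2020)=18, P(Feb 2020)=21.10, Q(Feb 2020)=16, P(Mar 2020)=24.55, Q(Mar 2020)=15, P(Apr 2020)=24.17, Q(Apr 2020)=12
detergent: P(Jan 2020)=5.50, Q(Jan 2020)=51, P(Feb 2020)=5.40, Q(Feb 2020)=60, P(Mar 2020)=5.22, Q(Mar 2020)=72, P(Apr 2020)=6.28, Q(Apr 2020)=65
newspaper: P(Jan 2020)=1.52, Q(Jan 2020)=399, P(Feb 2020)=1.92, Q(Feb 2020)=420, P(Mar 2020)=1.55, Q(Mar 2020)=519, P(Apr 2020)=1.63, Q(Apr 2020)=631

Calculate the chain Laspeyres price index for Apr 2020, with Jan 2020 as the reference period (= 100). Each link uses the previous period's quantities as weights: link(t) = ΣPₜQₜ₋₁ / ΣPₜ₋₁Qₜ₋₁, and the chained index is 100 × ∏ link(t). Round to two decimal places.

106.43

Link Jan 2020→Feb 2020:
ΣP(Feb 2020)Q(Jan 2020) = 21.10×18 + 5.40×51 + 1.92×399 = 379.8 + 275.4 + 766.08 = 1421.28
ΣP(Jan 2020)Q(Jan 2020) = 24.27×18 + 5.50×51 + 1.52×399 = 436.86 + 280.5 + 606.48 = 1323.84
link = 1421.28/1323.84 = 1.073604
Link Feb 2020→Mar 2020:
ΣP(Mar 2020)Q(Feb 2020) = 24.55×16 + 5.22×60 + 1.55×420 = 392.8 + 313.2 + 651 = 1357
ΣP(Feb 2020)Q(Feb 2020) = 21.10×16 + 5.40×60 + 1.92×420 = 337.6 + 324 + 806.4 = 1468
link = 1357/1468 = 0.924387
Link Mar 2020→Apr 2020:
ΣP(Apr 2020)Q(Mar 2020) = 24.17×15 + 6.28×72 + 1.63×519 = 362.55 + 452.16 + 845.97 = 1660.68
ΣP(Mar 2020)Q(Mar 2020) = 24.55×15 + 5.22×72 + 1.55×519 = 368.25 + 375.84 + 804.45 = 1548.54
link = 1660.68/1548.54 = 1.072417
Chained index = 100 × 1.073604 × 0.924387 × 1.072417 = 106.4294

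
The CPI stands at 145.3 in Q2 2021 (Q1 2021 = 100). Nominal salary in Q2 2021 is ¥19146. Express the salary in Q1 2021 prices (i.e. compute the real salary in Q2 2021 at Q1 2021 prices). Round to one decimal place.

Real = Nominal ÷ (Index/100) = 19146 ÷ (145.3/100)
     = 19146 ÷ 1.453 = 13176.8754

13176.9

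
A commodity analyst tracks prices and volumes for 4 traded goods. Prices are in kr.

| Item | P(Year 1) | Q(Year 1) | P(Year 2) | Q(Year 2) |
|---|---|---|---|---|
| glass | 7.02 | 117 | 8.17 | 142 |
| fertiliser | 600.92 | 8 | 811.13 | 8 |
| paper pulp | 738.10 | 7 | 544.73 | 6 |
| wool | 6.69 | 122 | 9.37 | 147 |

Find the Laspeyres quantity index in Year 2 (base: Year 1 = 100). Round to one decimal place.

96.6

Laspeyres quantity index uses base-period prices as weights.
ΣP(Year 1)·Q(Year 2) = 7.02×142 + 600.92×8 + 738.10×6 + 6.69×147 = 996.84 + 4807.36 + 4428.6 + 983.43 = 11216.23
ΣP(Year 1)·Q(Year 1) = 7.02×117 + 600.92×8 + 738.10×7 + 6.69×122 = 821.34 + 4807.36 + 5166.7 + 816.18 = 11611.58
Index = 11216.23 / 11611.58 × 100 = 96.5952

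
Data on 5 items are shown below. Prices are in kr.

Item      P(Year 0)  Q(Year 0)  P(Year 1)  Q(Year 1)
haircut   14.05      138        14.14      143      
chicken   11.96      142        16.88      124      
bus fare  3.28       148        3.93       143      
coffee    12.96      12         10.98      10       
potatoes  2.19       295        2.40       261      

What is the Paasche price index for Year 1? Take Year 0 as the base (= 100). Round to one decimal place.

116.1

Paasche price index uses current-period quantities as weights.
ΣP(Year 1)·Q(Year 1) = 14.14×143 + 16.88×124 + 3.93×143 + 10.98×10 + 2.40×261 = 2022.02 + 2093.12 + 561.99 + 109.8 + 626.4 = 5413.33
ΣP(Year 0)·Q(Year 1) = 14.05×143 + 11.96×124 + 3.28×143 + 12.96×10 + 2.19×261 = 2009.15 + 1483.04 + 469.04 + 129.6 + 571.59 = 4662.42
Index = 5413.33 / 4662.42 × 100 = 116.1056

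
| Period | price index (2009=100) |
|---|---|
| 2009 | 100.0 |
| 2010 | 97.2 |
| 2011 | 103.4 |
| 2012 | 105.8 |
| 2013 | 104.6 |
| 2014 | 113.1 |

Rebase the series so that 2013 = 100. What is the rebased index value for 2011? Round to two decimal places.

98.85

Rebased(2011) = 103.4 / 104.6 × 100 = 98.8528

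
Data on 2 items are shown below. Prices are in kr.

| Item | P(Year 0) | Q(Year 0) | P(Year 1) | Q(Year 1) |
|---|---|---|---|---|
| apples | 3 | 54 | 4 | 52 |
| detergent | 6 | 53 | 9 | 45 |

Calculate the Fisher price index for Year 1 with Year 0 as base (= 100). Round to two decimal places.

144.14

Laspeyres component (base-period weights):
ΣP(Year 1)Q(Year 0) = 4×54 + 9×53 = 216 + 477 = 693
ΣP(Year 0)Q(Year 0) = 3×54 + 6×53 = 162 + 318 = 480
L = 693 / 480 × 100 = 144.3750
Paasche component (current-period weights):
ΣP(Year 1)Q(Year 1) = 4×52 + 9×45 = 208 + 405 = 613
ΣP(Year 0)Q(Year 1) = 3×52 + 6×45 = 156 + 270 = 426
P = 613 / 426 × 100 = 143.8967
Fisher = √(L × P) = √(144.3750 × 143.8967) = 144.1357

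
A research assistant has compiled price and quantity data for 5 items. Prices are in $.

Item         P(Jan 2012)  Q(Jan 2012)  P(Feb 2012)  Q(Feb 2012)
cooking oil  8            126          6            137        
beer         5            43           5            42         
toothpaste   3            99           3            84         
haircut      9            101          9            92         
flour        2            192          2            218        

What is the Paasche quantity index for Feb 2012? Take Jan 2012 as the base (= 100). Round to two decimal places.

Paasche quantity index uses current-period prices as weights.
ΣP(Feb 2012)·Q(Feb 2012) = 6×137 + 5×42 + 3×84 + 9×92 + 2×218 = 822 + 210 + 252 + 828 + 436 = 2548
ΣP(Feb 2012)·Q(Jan 2012) = 6×126 + 5×43 + 3×99 + 9×101 + 2×192 = 756 + 215 + 297 + 909 + 384 = 2561
Index = 2548 / 2561 × 100 = 99.4924

99.49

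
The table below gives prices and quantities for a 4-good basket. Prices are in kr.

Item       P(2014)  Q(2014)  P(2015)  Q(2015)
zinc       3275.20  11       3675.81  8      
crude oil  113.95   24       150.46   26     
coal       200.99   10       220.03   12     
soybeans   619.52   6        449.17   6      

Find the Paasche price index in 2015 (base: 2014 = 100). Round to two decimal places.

109.52

Paasche price index uses current-period quantities as weights.
ΣP(2015)·Q(2015) = 3675.81×8 + 150.46×26 + 220.03×12 + 449.17×6 = 29406.48 + 3911.96 + 2640.36 + 2695.02 = 38653.82
ΣP(2014)·Q(2015) = 3275.20×8 + 113.95×26 + 200.99×12 + 619.52×6 = 26201.6 + 2962.7 + 2411.88 + 3717.12 = 35293.3
Index = 38653.82 / 35293.3 × 100 = 109.5217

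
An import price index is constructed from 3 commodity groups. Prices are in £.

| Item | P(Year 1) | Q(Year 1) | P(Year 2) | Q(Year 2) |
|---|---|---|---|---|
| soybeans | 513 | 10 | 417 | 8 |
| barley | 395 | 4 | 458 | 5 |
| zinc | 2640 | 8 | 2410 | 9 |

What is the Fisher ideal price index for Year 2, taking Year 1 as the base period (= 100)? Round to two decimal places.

Laspeyres component (base-period weights):
ΣP(Year 2)Q(Year 1) = 417×10 + 458×4 + 2410×8 = 4170 + 1832 + 19280 = 25282
ΣP(Year 1)Q(Year 1) = 513×10 + 395×4 + 2640×8 = 5130 + 1580 + 21120 = 27830
L = 25282 / 27830 × 100 = 90.8444
Paasche component (current-period weights):
ΣP(Year 2)Q(Year 2) = 417×8 + 458×5 + 2410×9 = 3336 + 2290 + 21690 = 27316
ΣP(Year 1)Q(Year 2) = 513×8 + 395×5 + 2640×9 = 4104 + 1975 + 23760 = 29839
P = 27316 / 29839 × 100 = 91.5446
Fisher = √(L × P) = √(90.8444 × 91.5446) = 91.1938

91.19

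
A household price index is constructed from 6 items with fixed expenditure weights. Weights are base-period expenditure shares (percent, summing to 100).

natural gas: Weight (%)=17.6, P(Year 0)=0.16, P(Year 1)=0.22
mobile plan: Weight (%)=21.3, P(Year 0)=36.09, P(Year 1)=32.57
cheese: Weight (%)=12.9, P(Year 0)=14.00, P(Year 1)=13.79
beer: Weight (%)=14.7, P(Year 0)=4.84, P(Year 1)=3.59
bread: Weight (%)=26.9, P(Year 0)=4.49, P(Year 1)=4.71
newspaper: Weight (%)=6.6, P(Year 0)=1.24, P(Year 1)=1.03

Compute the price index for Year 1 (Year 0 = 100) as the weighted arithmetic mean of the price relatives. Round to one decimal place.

100.7

natural gas: 17.6 × (0.22/0.16) = 17.6 × 1.375000 = 24.2000
mobile plan: 21.3 × (32.57/36.09) = 21.3 × 0.902466 = 19.2225
cheese: 12.9 × (13.79/14.00) = 12.9 × 0.985000 = 12.7065
beer: 14.7 × (3.59/4.84) = 14.7 × 0.741736 = 10.9035
bread: 26.9 × (4.71/4.49) = 26.9 × 1.048998 = 28.2180
newspaper: 6.6 × (1.03/1.24) = 6.6 × 0.830645 = 5.4823
Index = Σ wᵢ·(p₁ᵢ/p₀ᵢ) = 24.2000 + 19.2225 + 12.7065 + 10.9035 + 28.2180 + 5.4823 = 100.7328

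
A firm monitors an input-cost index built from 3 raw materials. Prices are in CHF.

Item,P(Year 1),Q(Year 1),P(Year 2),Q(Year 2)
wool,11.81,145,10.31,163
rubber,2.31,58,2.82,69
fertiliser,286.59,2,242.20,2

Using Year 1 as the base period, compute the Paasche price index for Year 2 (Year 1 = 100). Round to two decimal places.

88.78

Paasche price index uses current-period quantities as weights.
ΣP(Year 2)·Q(Year 2) = 10.31×163 + 2.82×69 + 242.20×2 = 1680.53 + 194.58 + 484.4 = 2359.51
ΣP(Year 1)·Q(Year 2) = 11.81×163 + 2.31×69 + 286.59×2 = 1925.03 + 159.39 + 573.18 = 2657.6
Index = 2359.51 / 2657.6 × 100 = 88.7835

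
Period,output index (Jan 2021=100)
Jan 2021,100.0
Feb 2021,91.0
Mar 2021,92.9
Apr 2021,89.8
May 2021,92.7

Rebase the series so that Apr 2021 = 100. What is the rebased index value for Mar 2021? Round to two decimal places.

103.45

Rebased(Mar 2021) = 92.9 / 89.8 × 100 = 103.4521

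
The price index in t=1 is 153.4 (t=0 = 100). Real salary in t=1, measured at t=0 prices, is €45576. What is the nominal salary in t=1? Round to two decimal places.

69913.58

Nominal = Real × (Index/100) = 45576 × (153.4/100)
        = 45576 × 1.534 = 69913.5840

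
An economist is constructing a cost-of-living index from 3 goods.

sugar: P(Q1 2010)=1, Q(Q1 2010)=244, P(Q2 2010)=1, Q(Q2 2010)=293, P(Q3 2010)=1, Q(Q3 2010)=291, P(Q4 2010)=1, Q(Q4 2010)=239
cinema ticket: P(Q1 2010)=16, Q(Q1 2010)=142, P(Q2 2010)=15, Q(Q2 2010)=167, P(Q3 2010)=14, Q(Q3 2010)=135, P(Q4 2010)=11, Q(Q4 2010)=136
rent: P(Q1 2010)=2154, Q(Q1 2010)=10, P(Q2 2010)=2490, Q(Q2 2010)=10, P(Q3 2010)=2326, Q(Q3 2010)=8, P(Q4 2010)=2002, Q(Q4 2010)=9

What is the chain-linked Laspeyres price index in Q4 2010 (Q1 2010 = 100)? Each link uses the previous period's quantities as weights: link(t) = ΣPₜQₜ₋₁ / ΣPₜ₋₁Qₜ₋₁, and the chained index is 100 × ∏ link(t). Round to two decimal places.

90.70

Link Q1 2010→Q2 2010:
ΣP(Q2 2010)Q(Q1 2010) = 1×244 + 15×142 + 2490×10 = 244 + 2130 + 24900 = 27274
ΣP(Q1 2010)Q(Q1 2010) = 1×244 + 16×142 + 2154×10 = 244 + 2272 + 21540 = 24056
link = 27274/24056 = 1.133771
Link Q2 2010→Q3 2010:
ΣP(Q3 2010)Q(Q2 2010) = 1×293 + 14×167 + 2326×10 = 293 + 2338 + 23260 = 25891
ΣP(Q2 2010)Q(Q2 2010) = 1×293 + 15×167 + 2490×10 = 293 + 2505 + 24900 = 27698
link = 25891/27698 = 0.934761
Link Q3 2010→Q4 2010:
ΣP(Q4 2010)Q(Q3 2010) = 1×291 + 11×135 + 2002×8 = 291 + 1485 + 16016 = 17792
ΣP(Q3 2010)Q(Q3 2010) = 1×291 + 14×135 + 2326×8 = 291 + 1890 + 18608 = 20789
link = 17792/20789 = 0.855837
Chained index = 100 × 1.133771 × 0.934761 × 0.855837 = 90.7020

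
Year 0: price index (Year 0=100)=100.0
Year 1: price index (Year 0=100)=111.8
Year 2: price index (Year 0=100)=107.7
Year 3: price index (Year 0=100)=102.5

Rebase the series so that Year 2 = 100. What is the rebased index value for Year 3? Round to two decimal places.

Rebased(Year 3) = 102.5 / 107.7 × 100 = 95.1718

95.17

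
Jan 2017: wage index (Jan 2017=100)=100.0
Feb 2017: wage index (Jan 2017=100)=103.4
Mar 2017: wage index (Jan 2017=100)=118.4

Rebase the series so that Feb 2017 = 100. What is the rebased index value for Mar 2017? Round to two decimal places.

Rebased(Mar 2017) = 118.4 / 103.4 × 100 = 114.5068

114.51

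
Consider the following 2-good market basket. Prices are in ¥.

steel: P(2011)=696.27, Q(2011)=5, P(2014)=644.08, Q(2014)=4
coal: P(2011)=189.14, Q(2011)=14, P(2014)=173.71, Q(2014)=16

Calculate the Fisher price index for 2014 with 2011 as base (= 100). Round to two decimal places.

Laspeyres component (base-period weights):
ΣP(2014)Q(2011) = 644.08×5 + 173.71×14 = 3220.4 + 2431.94 = 5652.34
ΣP(2011)Q(2011) = 696.27×5 + 189.14×14 = 3481.35 + 2647.96 = 6129.31
L = 5652.34 / 6129.31 × 100 = 92.2182
Paasche component (current-period weights):
ΣP(2014)Q(2014) = 644.08×4 + 173.71×16 = 2576.32 + 2779.36 = 5355.68
ΣP(2011)Q(2014) = 696.27×4 + 189.14×16 = 2785.08 + 3026.24 = 5811.32
P = 5355.68 / 5811.32 × 100 = 92.1594
Fisher = √(L × P) = √(92.2182 × 92.1594) = 92.1888

92.19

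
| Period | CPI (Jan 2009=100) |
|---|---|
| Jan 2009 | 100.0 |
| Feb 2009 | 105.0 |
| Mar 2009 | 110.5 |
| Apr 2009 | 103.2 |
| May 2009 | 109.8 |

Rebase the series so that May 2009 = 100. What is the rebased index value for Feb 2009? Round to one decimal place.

95.6

Rebased(Feb 2009) = 105.0 / 109.8 × 100 = 95.6284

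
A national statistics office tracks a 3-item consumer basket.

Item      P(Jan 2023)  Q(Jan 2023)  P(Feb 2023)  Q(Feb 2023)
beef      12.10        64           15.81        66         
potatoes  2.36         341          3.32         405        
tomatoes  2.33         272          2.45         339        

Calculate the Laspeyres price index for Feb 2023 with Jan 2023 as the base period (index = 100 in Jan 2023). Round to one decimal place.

127.0

Laspeyres price index uses base-period quantities as weights.
ΣP(Feb 2023)·Q(Jan 2023) = 15.81×64 + 3.32×341 + 2.45×272 = 1011.84 + 1132.12 + 666.4 = 2810.36
ΣP(Jan 2023)·Q(Jan 2023) = 12.10×64 + 2.36×341 + 2.33×272 = 774.4 + 804.76 + 633.76 = 2212.92
Index = 2810.36 / 2212.92 × 100 = 126.9978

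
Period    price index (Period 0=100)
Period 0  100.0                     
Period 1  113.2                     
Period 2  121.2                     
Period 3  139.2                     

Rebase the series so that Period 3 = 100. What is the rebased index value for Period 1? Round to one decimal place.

81.3

Rebased(Period 1) = 113.2 / 139.2 × 100 = 81.3218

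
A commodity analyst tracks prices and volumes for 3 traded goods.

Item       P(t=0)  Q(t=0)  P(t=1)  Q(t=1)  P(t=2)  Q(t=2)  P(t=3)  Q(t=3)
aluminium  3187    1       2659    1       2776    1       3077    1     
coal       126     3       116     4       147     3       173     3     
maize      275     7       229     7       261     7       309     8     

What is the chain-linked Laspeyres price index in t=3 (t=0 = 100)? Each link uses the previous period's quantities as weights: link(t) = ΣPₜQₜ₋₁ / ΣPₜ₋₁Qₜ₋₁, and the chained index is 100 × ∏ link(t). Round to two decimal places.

105.31

Link t=0→t=1:
ΣP(t=1)Q(t=0) = 2659×1 + 116×3 + 229×7 = 2659 + 348 + 1603 = 4610
ΣP(t=0)Q(t=0) = 3187×1 + 126×3 + 275×7 = 3187 + 378 + 1925 = 5490
link = 4610/5490 = 0.839709
Link t=1→t=2:
ΣP(t=2)Q(t=1) = 2776×1 + 147×4 + 261×7 = 2776 + 588 + 1827 = 5191
ΣP(t=1)Q(t=1) = 2659×1 + 116×4 + 229×7 = 2659 + 464 + 1603 = 4726
link = 5191/4726 = 1.098392
Link t=2→t=3:
ΣP(t=3)Q(t=2) = 3077×1 + 173×3 + 309×7 = 3077 + 519 + 2163 = 5759
ΣP(t=2)Q(t=2) = 2776×1 + 147×3 + 261×7 = 2776 + 441 + 1827 = 5044
link = 5759/5044 = 1.141753
Chained index = 100 × 0.839709 × 1.098392 × 1.141753 = 105.3072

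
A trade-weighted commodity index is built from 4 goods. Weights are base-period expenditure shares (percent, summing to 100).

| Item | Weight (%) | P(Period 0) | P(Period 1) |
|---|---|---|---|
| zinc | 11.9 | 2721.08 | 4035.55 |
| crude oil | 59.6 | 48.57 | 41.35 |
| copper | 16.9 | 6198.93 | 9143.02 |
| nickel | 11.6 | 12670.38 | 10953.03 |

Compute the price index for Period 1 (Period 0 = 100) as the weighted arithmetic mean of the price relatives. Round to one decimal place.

103.3

zinc: 11.9 × (4035.55/2721.08) = 11.9 × 1.483069 = 17.6485
crude oil: 59.6 × (41.35/48.57) = 59.6 × 0.851349 = 50.7404
copper: 16.9 × (9143.02/6198.93) = 16.9 × 1.474935 = 24.9264
nickel: 11.6 × (10953.03/12670.38) = 11.6 × 0.864459 = 10.0277
Index = Σ wᵢ·(p₁ᵢ/p₀ᵢ) = 17.6485 + 50.7404 + 24.9264 + 10.0277 = 103.3430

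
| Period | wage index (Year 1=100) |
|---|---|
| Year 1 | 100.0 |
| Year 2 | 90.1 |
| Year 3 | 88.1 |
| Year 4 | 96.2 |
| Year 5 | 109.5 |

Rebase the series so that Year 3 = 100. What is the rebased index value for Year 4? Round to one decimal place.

Rebased(Year 4) = 96.2 / 88.1 × 100 = 109.1941

109.2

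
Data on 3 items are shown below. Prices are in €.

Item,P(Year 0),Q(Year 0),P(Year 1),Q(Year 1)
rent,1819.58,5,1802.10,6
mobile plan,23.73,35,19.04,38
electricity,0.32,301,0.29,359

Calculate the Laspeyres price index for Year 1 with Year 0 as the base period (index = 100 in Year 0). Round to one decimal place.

97.4

Laspeyres price index uses base-period quantities as weights.
ΣP(Year 1)·Q(Year 0) = 1802.10×5 + 19.04×35 + 0.29×301 = 9010.5 + 666.4 + 87.29 = 9764.19
ΣP(Year 0)·Q(Year 0) = 1819.58×5 + 23.73×35 + 0.32×301 = 9097.9 + 830.55 + 96.32 = 10024.77
Index = 9764.19 / 10024.77 × 100 = 97.4006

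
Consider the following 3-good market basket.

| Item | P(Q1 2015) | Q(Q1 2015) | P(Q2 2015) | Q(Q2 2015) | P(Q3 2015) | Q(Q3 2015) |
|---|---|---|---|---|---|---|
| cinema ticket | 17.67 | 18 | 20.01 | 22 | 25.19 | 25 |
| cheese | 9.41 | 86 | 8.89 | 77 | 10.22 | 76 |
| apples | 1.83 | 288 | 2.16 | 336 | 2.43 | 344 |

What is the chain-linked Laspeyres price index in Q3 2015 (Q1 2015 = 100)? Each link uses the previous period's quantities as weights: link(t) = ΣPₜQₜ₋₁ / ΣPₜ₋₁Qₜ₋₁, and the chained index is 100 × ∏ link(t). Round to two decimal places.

Link Q1 2015→Q2 2015:
ΣP(Q2 2015)Q(Q1 2015) = 20.01×18 + 8.89×86 + 2.16×288 = 360.18 + 764.54 + 622.08 = 1746.8
ΣP(Q1 2015)Q(Q1 2015) = 17.67×18 + 9.41×86 + 1.83×288 = 318.06 + 809.26 + 527.04 = 1654.36
link = 1746.8/1654.36 = 1.055877
Link Q2 2015→Q3 2015:
ΣP(Q3 2015)Q(Q2 2015) = 25.19×22 + 10.22×77 + 2.43×336 = 554.18 + 786.94 + 816.48 = 2157.6
ΣP(Q2 2015)Q(Q2 2015) = 20.01×22 + 8.89×77 + 2.16×336 = 440.22 + 684.53 + 725.76 = 1850.51
link = 2157.6/1850.51 = 1.165949
Chained index = 100 × 1.055877 × 1.165949 = 123.1098

123.11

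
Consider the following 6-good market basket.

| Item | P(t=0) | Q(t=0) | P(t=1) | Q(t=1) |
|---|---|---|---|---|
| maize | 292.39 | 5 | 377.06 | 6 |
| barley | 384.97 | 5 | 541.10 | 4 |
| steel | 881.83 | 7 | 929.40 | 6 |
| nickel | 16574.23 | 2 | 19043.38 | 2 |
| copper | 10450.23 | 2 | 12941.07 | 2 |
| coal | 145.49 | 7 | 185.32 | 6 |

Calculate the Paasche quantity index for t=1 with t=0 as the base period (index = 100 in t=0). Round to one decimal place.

Paasche quantity index uses current-period prices as weights.
ΣP(t=1)·Q(t=1) = 377.06×6 + 541.10×4 + 929.40×6 + 19043.38×2 + 12941.07×2 + 185.32×6 = 2262.36 + 2164.4 + 5576.4 + 38086.76 + 25882.14 + 1111.92 = 75083.98
ΣP(t=1)·Q(t=0) = 377.06×5 + 541.10×5 + 929.40×7 + 19043.38×2 + 12941.07×2 + 185.32×7 = 1885.3 + 2705.5 + 6505.8 + 38086.76 + 25882.14 + 1297.24 = 76362.74
Index = 75083.98 / 76362.74 × 100 = 98.3254

98.3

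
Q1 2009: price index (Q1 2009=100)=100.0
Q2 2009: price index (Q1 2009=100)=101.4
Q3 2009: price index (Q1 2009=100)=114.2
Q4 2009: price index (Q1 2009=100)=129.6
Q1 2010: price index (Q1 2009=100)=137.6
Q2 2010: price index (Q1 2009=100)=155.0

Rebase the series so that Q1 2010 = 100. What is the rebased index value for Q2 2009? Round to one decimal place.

73.7

Rebased(Q2 2009) = 101.4 / 137.6 × 100 = 73.6919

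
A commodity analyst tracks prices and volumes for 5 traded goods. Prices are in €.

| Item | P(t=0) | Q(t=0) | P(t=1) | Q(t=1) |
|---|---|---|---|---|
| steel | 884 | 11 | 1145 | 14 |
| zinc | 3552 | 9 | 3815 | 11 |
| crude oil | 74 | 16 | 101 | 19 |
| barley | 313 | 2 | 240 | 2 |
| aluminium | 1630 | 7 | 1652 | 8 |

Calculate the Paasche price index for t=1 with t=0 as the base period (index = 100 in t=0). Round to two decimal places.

110.66

Paasche price index uses current-period quantities as weights.
ΣP(t=1)·Q(t=1) = 1145×14 + 3815×11 + 101×19 + 240×2 + 1652×8 = 16030 + 41965 + 1919 + 480 + 13216 = 73610
ΣP(t=0)·Q(t=1) = 884×14 + 3552×11 + 74×19 + 313×2 + 1630×8 = 12376 + 39072 + 1406 + 626 + 13040 = 66520
Index = 73610 / 66520 × 100 = 110.6584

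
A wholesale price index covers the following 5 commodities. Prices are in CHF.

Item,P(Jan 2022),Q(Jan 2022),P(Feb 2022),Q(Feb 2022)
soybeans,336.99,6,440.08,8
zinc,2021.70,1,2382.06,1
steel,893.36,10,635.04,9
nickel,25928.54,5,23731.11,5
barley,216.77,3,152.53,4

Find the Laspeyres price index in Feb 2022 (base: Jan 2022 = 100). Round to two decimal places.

Laspeyres price index uses base-period quantities as weights.
ΣP(Feb 2022)·Q(Jan 2022) = 440.08×6 + 2382.06×1 + 635.04×10 + 23731.11×5 + 152.53×3 = 2640.48 + 2382.06 + 6350.4 + 118655.55 + 457.59 = 130486.08
ΣP(Jan 2022)·Q(Jan 2022) = 336.99×6 + 2021.70×1 + 893.36×10 + 25928.54×5 + 216.77×3 = 2021.94 + 2021.7 + 8933.6 + 129642.7 + 650.31 = 143270.25
Index = 130486.08 / 143270.25 × 100 = 91.0769

91.08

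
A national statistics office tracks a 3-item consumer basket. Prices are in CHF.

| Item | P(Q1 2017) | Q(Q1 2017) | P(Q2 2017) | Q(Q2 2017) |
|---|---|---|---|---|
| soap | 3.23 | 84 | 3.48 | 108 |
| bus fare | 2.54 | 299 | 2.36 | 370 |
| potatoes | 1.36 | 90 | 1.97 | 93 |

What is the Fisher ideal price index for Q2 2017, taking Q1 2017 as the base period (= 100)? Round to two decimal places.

101.56

Laspeyres component (base-period weights):
ΣP(Q2 2017)Q(Q1 2017) = 3.48×84 + 2.36×299 + 1.97×90 = 292.32 + 705.64 + 177.3 = 1175.26
ΣP(Q1 2017)Q(Q1 2017) = 3.23×84 + 2.54×299 + 1.36×90 = 271.32 + 759.46 + 122.4 = 1153.18
L = 1175.26 / 1153.18 × 100 = 101.9147
Paasche component (current-period weights):
ΣP(Q2 2017)Q(Q2 2017) = 3.48×108 + 2.36×370 + 1.97×93 = 375.84 + 873.2 + 183.21 = 1432.25
ΣP(Q1 2017)Q(Q2 2017) = 3.23×108 + 2.54×370 + 1.36×93 = 348.84 + 939.8 + 126.48 = 1415.12
P = 1432.25 / 1415.12 × 100 = 101.2105
Fisher = √(L × P) = √(101.9147 × 101.2105) = 101.5620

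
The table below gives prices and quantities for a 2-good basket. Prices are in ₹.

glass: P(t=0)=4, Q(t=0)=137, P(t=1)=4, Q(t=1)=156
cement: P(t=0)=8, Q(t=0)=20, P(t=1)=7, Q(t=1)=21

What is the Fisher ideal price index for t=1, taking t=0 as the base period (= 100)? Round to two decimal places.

Laspeyres component (base-period weights):
ΣP(t=1)Q(t=0) = 4×137 + 7×20 = 548 + 140 = 688
ΣP(t=0)Q(t=0) = 4×137 + 8×20 = 548 + 160 = 708
L = 688 / 708 × 100 = 97.1751
Paasche component (current-period weights):
ΣP(t=1)Q(t=1) = 4×156 + 7×21 = 624 + 147 = 771
ΣP(t=0)Q(t=1) = 4×156 + 8×21 = 624 + 168 = 792
P = 771 / 792 × 100 = 97.3485
Fisher = √(L × P) = √(97.1751 × 97.3485) = 97.2618

97.26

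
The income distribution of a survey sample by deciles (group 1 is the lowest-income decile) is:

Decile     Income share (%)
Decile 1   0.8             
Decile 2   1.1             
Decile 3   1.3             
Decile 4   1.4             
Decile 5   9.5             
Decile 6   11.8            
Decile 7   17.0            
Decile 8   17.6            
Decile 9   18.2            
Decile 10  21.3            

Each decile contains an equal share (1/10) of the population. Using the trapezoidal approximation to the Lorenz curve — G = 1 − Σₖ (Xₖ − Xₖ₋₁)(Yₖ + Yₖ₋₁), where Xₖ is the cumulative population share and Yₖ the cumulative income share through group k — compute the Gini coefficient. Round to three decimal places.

Cumulative income shares Yₖ: 0.0080, 0.0190, 0.0320, 0.0460, 0.1410, 0.2590, 0.4290, 0.6050, 0.7870, 1.0000
Σ (Xₖ−Xₖ₋₁)(Yₖ+Yₖ₋₁) = (1/10)(0.0080+0.0000) + (1/10)(0.0190+0.0080) + (1/10)(0.0320+0.0190) + (1/10)(0.0460+0.0320) + (1/10)(0.1410+0.0460) + (1/10)(0.2590+0.1410) + (1/10)(0.4290+0.2590) + (1/10)(0.6050+0.4290) + (1/10)(0.7870+0.6050) + (1/10)(1.0000+0.7870)
  = 0.0008 + 0.0027 + 0.0051 + 0.0078 + 0.0187 + 0.0400 + 0.0688 + 0.1034 + 0.1392 + 0.1787 = 0.5652
G = 1 − 0.5652 = 0.4348

0.435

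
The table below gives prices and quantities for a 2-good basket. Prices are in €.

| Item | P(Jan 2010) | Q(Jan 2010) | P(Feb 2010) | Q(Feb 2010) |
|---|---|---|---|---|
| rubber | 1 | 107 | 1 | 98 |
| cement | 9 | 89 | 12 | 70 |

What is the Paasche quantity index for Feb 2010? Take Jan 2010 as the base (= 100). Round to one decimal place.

Paasche quantity index uses current-period prices as weights.
ΣP(Feb 2010)·Q(Feb 2010) = 1×98 + 12×70 = 98 + 840 = 938
ΣP(Feb 2010)·Q(Jan 2010) = 1×107 + 12×89 = 107 + 1068 = 1175
Index = 938 / 1175 × 100 = 79.8298

79.8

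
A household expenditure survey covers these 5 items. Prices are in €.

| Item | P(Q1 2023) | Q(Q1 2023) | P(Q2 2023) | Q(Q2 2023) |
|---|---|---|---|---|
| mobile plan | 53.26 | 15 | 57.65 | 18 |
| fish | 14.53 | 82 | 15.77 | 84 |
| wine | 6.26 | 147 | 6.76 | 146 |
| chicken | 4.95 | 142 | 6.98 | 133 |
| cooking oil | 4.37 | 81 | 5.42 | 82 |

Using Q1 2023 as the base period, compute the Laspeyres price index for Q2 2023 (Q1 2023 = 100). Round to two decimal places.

115.48

Laspeyres price index uses base-period quantities as weights.
ΣP(Q2 2023)·Q(Q1 2023) = 57.65×15 + 15.77×82 + 6.76×147 + 6.98×142 + 5.42×81 = 864.75 + 1293.14 + 993.72 + 991.16 + 439.02 = 4581.79
ΣP(Q1 2023)·Q(Q1 2023) = 53.26×15 + 14.53×82 + 6.26×147 + 4.95×142 + 4.37×81 = 798.9 + 1191.46 + 920.22 + 702.9 + 353.97 = 3967.45
Index = 4581.79 / 3967.45 × 100 = 115.4845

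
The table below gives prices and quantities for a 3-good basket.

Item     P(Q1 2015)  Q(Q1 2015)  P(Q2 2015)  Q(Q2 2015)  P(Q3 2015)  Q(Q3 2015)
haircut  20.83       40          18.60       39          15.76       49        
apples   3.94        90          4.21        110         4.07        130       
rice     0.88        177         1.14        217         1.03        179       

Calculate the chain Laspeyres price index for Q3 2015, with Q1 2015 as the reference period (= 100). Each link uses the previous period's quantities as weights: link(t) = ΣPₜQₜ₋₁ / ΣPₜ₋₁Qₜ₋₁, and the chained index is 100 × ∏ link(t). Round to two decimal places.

Link Q1 2015→Q2 2015:
ΣP(Q2 2015)Q(Q1 2015) = 18.60×40 + 4.21×90 + 1.14×177 = 744 + 378.9 + 201.78 = 1324.68
ΣP(Q1 2015)Q(Q1 2015) = 20.83×40 + 3.94×90 + 0.88×177 = 833.2 + 354.6 + 155.76 = 1343.56
link = 1324.68/1343.56 = 0.985948
Link Q2 2015→Q3 2015:
ΣP(Q3 2015)Q(Q2 2015) = 15.76×39 + 4.07×110 + 1.03×217 = 614.64 + 447.7 + 223.51 = 1285.85
ΣP(Q2 2015)Q(Q2 2015) = 18.60×39 + 4.21×110 + 1.14×217 = 725.4 + 463.1 + 247.38 = 1435.88
link = 1285.85/1435.88 = 0.895514
Chained index = 100 × 0.985948 × 0.895514 = 88.2930

88.29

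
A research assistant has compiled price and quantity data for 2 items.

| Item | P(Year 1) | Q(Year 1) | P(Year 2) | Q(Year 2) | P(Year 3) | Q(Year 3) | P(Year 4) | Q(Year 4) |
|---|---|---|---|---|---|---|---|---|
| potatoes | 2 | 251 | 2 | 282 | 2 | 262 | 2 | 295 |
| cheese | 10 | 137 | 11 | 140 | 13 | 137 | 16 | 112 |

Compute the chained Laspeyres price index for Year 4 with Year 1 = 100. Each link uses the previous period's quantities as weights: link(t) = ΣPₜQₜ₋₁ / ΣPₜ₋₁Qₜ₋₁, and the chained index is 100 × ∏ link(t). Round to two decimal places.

143.28

Link Year 1→Year 2:
ΣP(Year 2)Q(Year 1) = 2×251 + 11×137 = 502 + 1507 = 2009
ΣP(Year 1)Q(Year 1) = 2×251 + 10×137 = 502 + 1370 = 1872
link = 2009/1872 = 1.073184
Link Year 2→Year 3:
ΣP(Year 3)Q(Year 2) = 2×282 + 13×140 = 564 + 1820 = 2384
ΣP(Year 2)Q(Year 2) = 2×282 + 11×140 = 564 + 1540 = 2104
link = 2384/2104 = 1.133080
Link Year 3→Year 4:
ΣP(Year 4)Q(Year 3) = 2×262 + 16×137 = 524 + 2192 = 2716
ΣP(Year 3)Q(Year 3) = 2×262 + 13×137 = 524 + 1781 = 2305
link = 2716/2305 = 1.178308
Chained index = 100 × 1.073184 × 1.133080 × 1.178308 = 143.2826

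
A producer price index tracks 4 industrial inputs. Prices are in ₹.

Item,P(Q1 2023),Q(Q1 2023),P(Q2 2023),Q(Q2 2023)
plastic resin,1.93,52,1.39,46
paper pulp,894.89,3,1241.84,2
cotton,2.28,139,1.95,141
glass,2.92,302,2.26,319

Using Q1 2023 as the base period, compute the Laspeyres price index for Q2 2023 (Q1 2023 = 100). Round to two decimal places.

Laspeyres price index uses base-period quantities as weights.
ΣP(Q2 2023)·Q(Q1 2023) = 1.39×52 + 1241.84×3 + 1.95×139 + 2.26×302 = 72.28 + 3725.52 + 271.05 + 682.52 = 4751.37
ΣP(Q1 2023)·Q(Q1 2023) = 1.93×52 + 894.89×3 + 2.28×139 + 2.92×302 = 100.36 + 2684.67 + 316.92 + 881.84 = 3983.79
Index = 4751.37 / 3983.79 × 100 = 119.2676

119.27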